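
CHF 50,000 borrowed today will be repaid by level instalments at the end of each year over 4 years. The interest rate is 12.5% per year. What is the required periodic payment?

CHF 16,635.40

Level ordinary annuity; solve PV = PMT × [(1 − (1+r)^−n)/r] for PMT.
Periodic rate r = 0.125 per year.
With n = 4: PMT = 50,000 / ([(1 − (1+r)^−n)/r]) = CHF 16,635.40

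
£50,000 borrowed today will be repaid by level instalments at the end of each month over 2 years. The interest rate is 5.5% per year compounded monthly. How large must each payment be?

Level ordinary annuity; solve PV = PMT × [(1 − (1+r)^−n)/r] for PMT.
Periodic rate r = 0.055/12 per month; n is counted in months.
With n = 24: PMT = 50,000 / ([(1 − (1+r)^−n)/r]) = £2,204.78

£2,204.78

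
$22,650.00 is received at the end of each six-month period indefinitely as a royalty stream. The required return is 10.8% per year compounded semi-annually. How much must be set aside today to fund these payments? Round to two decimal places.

$419,444.44

Periodic rate r = 0.108/2 per half-year.
Level perpetuity: PV = PMT / r = 22,650 / (0.108/2) = $419,444.44.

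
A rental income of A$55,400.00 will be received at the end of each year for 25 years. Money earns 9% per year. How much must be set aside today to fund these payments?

A$544,170.91

This is an ordinary annuity: 25 payments of A$55,400.00 at the end of each year.
Periodic rate r = 0.09 per year.
PV = PMT × [(1 − (1+r)^−n)/r] = 55,400 × [1 − (1+r)^−25] / r = A$544,170.91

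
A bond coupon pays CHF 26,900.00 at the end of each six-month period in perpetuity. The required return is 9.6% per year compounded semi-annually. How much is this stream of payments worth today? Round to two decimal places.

CHF 560,416.67

Periodic rate r = 0.096/2 per half-year.
Level perpetuity: PV = PMT / r = 26,900 / (0.096/2) = CHF 560,416.67.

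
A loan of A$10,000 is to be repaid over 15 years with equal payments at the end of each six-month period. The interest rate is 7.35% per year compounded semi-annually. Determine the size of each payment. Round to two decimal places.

Level ordinary annuity; solve PV = PMT × [(1 − (1+r)^−n)/r] for PMT.
Periodic rate r = 0.0735/2 per half-year; n is counted in half-years.
With n = 30: PMT = 10,000 / ([(1 − (1+r)^−n)/r]) = A$555.70

A$555.70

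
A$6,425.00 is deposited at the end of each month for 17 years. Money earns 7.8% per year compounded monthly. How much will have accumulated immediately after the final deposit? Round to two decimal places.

A$2,718,095.92

This is an ordinary annuity: 204 deposits of A$6,425.00 at the end of each month.
Periodic rate r = 0.078/12 per month; n is counted in months.
FV = PMT × [((1+r)^n − 1)/r] = 6,425 × [(1+r)^204 − 1] / r = A$2,718,095.92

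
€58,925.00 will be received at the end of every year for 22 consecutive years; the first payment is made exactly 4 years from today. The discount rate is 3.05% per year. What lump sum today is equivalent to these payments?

€853,860.76

Ordinary annuity of 22 payments, first payment at period 4.
Periodic rate r = 0.0305 per year.
The ordinary-annuity PV formula values the stream one period before the first payment (period 3); discount that back 3 periods:
PV₀ = 58,925 × [1 − (1+r)^−22] / r × (1+r)^−3 = €853,860.76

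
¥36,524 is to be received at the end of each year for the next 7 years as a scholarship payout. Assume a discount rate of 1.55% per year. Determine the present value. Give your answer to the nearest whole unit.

¥240,526

This is an ordinary annuity: 7 payments of ¥36,524 at the end of each year.
Periodic rate r = 0.0155 per year.
PV = PMT × [(1 − (1+r)^−n)/r] = 36,524 × [1 − (1+r)^−7] / r = ¥240,526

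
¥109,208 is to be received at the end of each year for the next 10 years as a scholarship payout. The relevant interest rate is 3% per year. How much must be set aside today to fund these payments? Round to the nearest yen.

This is an ordinary annuity: 10 payments of ¥109,208 at the end of each year.
Periodic rate r = 0.03 per year.
PV = PMT × [(1 − (1+r)^−n)/r] = 109,208 × [1 − (1+r)^−10] / r = ¥931,566

¥931,566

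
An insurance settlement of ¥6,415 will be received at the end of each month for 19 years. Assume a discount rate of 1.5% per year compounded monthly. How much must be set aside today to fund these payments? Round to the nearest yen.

¥1,271,976

This is an ordinary annuity: 228 payments of ¥6,415 at the end of each month.
Periodic rate r = 0.015/12 per month; n is counted in months.
PV = PMT × [(1 − (1+r)^−n)/r] = 6,415 × [1 − (1+r)^−228] / r = ¥1,271,976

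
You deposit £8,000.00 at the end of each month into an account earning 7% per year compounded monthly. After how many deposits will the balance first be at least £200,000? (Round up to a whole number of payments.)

24 payments

Periodic rate r = 0.07/12 per month; n is counted in months.
Ordinary annuity FV: 200,000 = 8,000 × [((1+r)^n − 1)/r].
(1+r)^n = 1 + 200,000 × r / 8,000, so n = ln(1 + 200,000·r/8,000) / ln(1+r) = 23.40.
Round up to a whole number of payments: n = 24.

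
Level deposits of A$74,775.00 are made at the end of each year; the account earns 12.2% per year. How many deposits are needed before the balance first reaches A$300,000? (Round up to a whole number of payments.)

Periodic rate r = 0.122 per year.
Ordinary annuity FV: 300,000 = 74,775 × [((1+r)^n − 1)/r].
(1+r)^n = 1 + 300,000 × r / 74,775, so n = ln(1 + 300,000·r/74,775) / ln(1+r) = 3.46.
Round up to a whole number of payments: n = 4.

4 payments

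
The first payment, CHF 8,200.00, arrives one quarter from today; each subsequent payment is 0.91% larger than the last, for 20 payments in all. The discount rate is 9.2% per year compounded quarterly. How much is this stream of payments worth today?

CHF 141,213.15

Periodic rate r = 0.092/4 per quarter; n is counted in quarters.
Growing ordinary annuity: PV = PMT₁ × [1 − ((1+g)/(1+r))^n] / (r − g) = 8,200 × [1 − ((1+0.0091)/(1+r))^20] / (r − 0.0091) = CHF 141,213.15.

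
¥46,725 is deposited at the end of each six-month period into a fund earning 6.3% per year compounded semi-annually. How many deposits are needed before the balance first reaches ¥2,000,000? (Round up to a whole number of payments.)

Periodic rate r = 0.063/2 per half-year; n is counted in half-years.
Ordinary annuity FV: 2,000,000 = 46,725 × [((1+r)^n − 1)/r].
(1+r)^n = 1 + 2,000,000 × r / 46,725, so n = ln(1 + 2,000,000·r/46,725) / ln(1+r) = 27.53.
Round up to a whole number of payments: n = 28.

28 payments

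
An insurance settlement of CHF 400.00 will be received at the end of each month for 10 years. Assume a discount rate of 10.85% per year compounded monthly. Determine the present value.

CHF 29,217.92

This is an ordinary annuity: 120 payments of CHF 400.00 at the end of each month.
Periodic rate r = 0.1085/12 per month; n is counted in months.
PV = PMT × [(1 − (1+r)^−n)/r] = 400 × [1 − (1+r)^−120] / r = CHF 29,217.92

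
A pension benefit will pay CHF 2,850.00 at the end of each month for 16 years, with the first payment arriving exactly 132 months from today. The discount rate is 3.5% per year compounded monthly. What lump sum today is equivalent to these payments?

CHF 285,783.07

Ordinary annuity of 192 payments, first payment at period 132.
Periodic rate r = 0.035/12 per month; n is counted in months.
The ordinary-annuity PV formula values the stream one period before the first payment (period 131); discount that back 131 periods:
PV₀ = 2,850 × [1 − (1+r)^−192] / r × (1+r)^−131 = CHF 285,783.07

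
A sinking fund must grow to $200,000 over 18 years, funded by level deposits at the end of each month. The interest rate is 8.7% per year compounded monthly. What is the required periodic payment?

$385.59

Level ordinary annuity; solve FV = PMT × [((1+r)^n − 1)/r] for PMT.
Periodic rate r = 0.087/12 per month; n is counted in months.
With n = 216: PMT = 200,000 / ([((1+r)^n − 1)/r]) = $385.59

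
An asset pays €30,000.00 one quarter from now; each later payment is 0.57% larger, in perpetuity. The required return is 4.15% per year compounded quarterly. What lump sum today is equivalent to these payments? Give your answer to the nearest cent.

Periodic rate r = 0.0415/4 per quarter.
Growing perpetuity (Gordon): PV = PMT₁ / (r − g) = 30,000 / (r − 0.0057) = €6,417,112.30.

€6,417,112.30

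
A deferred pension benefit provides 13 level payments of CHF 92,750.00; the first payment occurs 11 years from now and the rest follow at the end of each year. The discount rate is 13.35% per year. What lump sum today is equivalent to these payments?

Ordinary annuity of 13 payments, first payment at period 11.
Periodic rate r = 0.1335 per year.
The ordinary-annuity PV formula values the stream one period before the first payment (period 10); discount that back 10 periods:
PV₀ = 92,750 × [1 − (1+r)^−13] / r × (1+r)^−10 = CHF 159,517.76

CHF 159,517.76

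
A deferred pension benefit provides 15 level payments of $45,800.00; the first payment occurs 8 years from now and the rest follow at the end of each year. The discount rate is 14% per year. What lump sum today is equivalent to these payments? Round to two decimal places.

Ordinary annuity of 15 payments, first payment at period 8.
Periodic rate r = 0.14 per year.
The ordinary-annuity PV formula values the stream one period before the first payment (period 7); discount that back 7 periods:
PV₀ = 45,800 × [1 − (1+r)^−15] / r × (1+r)^−7 = $112,422.49

$112,422.49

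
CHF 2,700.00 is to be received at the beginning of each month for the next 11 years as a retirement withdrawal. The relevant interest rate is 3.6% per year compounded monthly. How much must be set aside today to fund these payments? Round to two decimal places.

CHF 294,816.60

This is an annuity due: 132 payments of CHF 2,700.00 at the beginning of each month.
Periodic rate r = 0.036/12 per month; n is counted in months.
PV = PMT × [(1 − (1+r)^−n)/r] × (1+r) = 2,700 × [1 − (1+r)^−132] / r × (1+r) = CHF 294,816.60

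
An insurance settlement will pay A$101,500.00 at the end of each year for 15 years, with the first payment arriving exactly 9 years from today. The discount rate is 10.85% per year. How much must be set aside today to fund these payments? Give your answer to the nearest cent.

A$322,824.89

Ordinary annuity of 15 payments, first payment at period 9.
Periodic rate r = 0.1085 per year.
The ordinary-annuity PV formula values the stream one period before the first payment (period 8); discount that back 8 periods:
PV₀ = 101,500 × [1 − (1+r)^−15] / r × (1+r)^−8 = A$322,824.89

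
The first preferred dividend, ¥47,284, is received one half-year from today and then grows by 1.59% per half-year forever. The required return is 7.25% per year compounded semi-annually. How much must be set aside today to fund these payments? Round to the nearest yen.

¥2,323,538

Periodic rate r = 0.0725/2 per half-year.
Growing perpetuity (Gordon): PV = PMT₁ / (r − g) = 47,284 / (r − 0.0159) = ¥2,323,538.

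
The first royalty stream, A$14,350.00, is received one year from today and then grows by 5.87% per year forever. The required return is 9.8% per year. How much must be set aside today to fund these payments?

A$365,139.95

Periodic rate r = 0.098 per year.
Growing perpetuity (Gordon): PV = PMT₁ / (r − g) = 14,350 / (r − 0.0587) = A$365,139.95.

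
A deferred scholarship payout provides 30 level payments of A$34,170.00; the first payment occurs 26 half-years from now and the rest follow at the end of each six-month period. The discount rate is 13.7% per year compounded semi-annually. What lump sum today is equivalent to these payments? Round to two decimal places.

A$82,147.64

Ordinary annuity of 30 payments, first payment at period 26.
Periodic rate r = 0.137/2 per half-year; n is counted in half-years.
The ordinary-annuity PV formula values the stream one period before the first payment (period 25); discount that back 25 periods:
PV₀ = 34,170 × [1 − (1+r)^−30] / r × (1+r)^−25 = A$82,147.64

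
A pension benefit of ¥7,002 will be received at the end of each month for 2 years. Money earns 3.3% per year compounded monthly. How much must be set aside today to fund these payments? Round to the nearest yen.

¥162,407

This is an ordinary annuity: 24 payments of ¥7,002 at the end of each month.
Periodic rate r = 0.033/12 per month; n is counted in months.
PV = PMT × [(1 − (1+r)^−n)/r] = 7,002 × [1 − (1+r)^−24] / r = ¥162,407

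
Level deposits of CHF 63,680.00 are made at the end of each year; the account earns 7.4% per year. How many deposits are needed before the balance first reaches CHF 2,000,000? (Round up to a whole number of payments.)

17 payments

Periodic rate r = 0.074 per year.
Ordinary annuity FV: 2,000,000 = 63,680 × [((1+r)^n − 1)/r].
(1+r)^n = 1 + 2,000,000 × r / 63,680, so n = ln(1 + 2,000,000·r/63,680) / ln(1+r) = 16.83.
Round up to a whole number of payments: n = 17.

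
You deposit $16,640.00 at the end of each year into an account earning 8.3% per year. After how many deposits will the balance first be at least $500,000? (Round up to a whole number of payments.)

16 payments

Periodic rate r = 0.083 per year.
Ordinary annuity FV: 500,000 = 16,640 × [((1+r)^n − 1)/r].
(1+r)^n = 1 + 500,000 × r / 16,640, so n = ln(1 + 500,000·r/16,640) / ln(1+r) = 15.69.
Round up to a whole number of payments: n = 16.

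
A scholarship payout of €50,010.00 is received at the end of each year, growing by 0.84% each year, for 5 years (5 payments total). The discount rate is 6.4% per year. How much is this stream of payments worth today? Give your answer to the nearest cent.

€211,698.54

Periodic rate r = 0.064 per year.
Growing ordinary annuity: PV = PMT₁ × [1 − ((1+g)/(1+r))^n] / (r − g) = 50,010 × [1 − ((1+0.0084)/(1+r))^5] / (r − 0.0084) = €211,698.54.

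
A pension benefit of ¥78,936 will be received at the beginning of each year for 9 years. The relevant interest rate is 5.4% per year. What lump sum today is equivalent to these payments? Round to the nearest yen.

¥580,967

This is an annuity due: 9 payments of ¥78,936 at the beginning of each year.
Periodic rate r = 0.054 per year.
PV = PMT × [(1 − (1+r)^−n)/r] × (1+r) = 78,936 × [1 − (1+r)^−9] / r × (1+r) = ¥580,967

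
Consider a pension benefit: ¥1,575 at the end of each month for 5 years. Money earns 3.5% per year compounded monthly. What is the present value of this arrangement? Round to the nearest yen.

¥86,578

This is an ordinary annuity: 60 payments of ¥1,575 at the end of each month.
Periodic rate r = 0.035/12 per month; n is counted in months.
PV = PMT × [(1 − (1+r)^−n)/r] = 1,575 × [1 − (1+r)^−60] / r = ¥86,578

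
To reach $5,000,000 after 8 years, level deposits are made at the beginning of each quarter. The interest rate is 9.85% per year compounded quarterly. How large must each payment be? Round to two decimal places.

Level annuity due; solve FV = PMT × [((1+r)^n − 1)/r] × (1+r) for PMT.
Periodic rate r = 0.0985/4 per quarter; n is counted in quarters.
With n = 32: PMT = 5,000,000 / ([((1+r)^n − 1)/r] × (1+r)) = $101,999.53

$101,999.53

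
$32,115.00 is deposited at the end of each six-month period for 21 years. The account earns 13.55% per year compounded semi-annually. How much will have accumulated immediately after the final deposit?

This is an ordinary annuity: 42 deposits of $32,115.00 at the end of each six-month period.
Periodic rate r = 0.1355/2 per half-year; n is counted in half-years.
FV = PMT × [((1+r)^n − 1)/r] = 32,115 × [(1+r)^42 − 1] / r = $6,965,088.04

$6,965,088.04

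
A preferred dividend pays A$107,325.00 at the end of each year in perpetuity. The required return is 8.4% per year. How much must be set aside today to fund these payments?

A$1,277,678.57

Periodic rate r = 0.084 per year.
Level perpetuity: PV = PMT / r = 107,325 / (0.084) = A$1,277,678.57.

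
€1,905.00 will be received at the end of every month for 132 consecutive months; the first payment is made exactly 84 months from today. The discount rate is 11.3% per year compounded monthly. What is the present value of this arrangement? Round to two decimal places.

Ordinary annuity of 132 payments, first payment at period 84.
Periodic rate r = 0.113/12 per month; n is counted in months.
The ordinary-annuity PV formula values the stream one period before the first payment (period 83); discount that back 83 periods:
PV₀ = 1,905 × [1 − (1+r)^−132] / r × (1+r)^−83 = €65,960.59

€65,960.59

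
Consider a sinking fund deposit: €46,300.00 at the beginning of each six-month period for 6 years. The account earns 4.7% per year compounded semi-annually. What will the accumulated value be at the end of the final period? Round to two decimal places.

This is an annuity due: 12 deposits of €46,300.00 at the beginning of each six-month period.
Periodic rate r = 0.047/2 per half-year; n is counted in half-years.
FV = PMT × [((1+r)^n − 1)/r] × (1+r) = 46,300 × [(1+r)^12 − 1] / r × (1+r) = €648,229.07

€648,229.07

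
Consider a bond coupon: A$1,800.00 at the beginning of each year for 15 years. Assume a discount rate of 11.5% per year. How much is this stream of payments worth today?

This is an annuity due: 15 payments of A$1,800.00 at the beginning of each year.
Periodic rate r = 0.115 per year.
PV = PMT × [(1 − (1+r)^−n)/r] × (1+r) = 1,800 × [1 − (1+r)^−15] / r × (1+r) = A$14,042.39

A$14,042.39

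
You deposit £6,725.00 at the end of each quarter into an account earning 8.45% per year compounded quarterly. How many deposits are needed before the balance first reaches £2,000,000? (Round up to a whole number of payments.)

Periodic rate r = 0.0845/4 per quarter; n is counted in quarters.
Ordinary annuity FV: 2,000,000 = 6,725 × [((1+r)^n − 1)/r].
(1+r)^n = 1 + 2,000,000 × r / 6,725, so n = ln(1 + 2,000,000·r/6,725) / ln(1+r) = 94.98.
Round up to a whole number of payments: n = 95.

95 payments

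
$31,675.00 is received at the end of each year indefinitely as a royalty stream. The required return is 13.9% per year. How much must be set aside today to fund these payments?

$227,877.70

Periodic rate r = 0.139 per year.
Level perpetuity: PV = PMT / r = 31,675 / (0.139) = $227,877.70.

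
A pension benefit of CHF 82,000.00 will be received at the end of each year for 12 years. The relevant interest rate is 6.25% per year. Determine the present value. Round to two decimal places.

This is an ordinary annuity: 12 payments of CHF 82,000.00 at the end of each year.
Periodic rate r = 0.0625 per year.
PV = PMT × [(1 − (1+r)^−n)/r] = 82,000 × [1 − (1+r)^−12] / r = CHF 678,149.89

CHF 678,149.89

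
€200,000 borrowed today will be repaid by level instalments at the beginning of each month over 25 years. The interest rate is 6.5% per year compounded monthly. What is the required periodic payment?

Level annuity due; solve PV = PMT × [(1 − (1+r)^−n)/r] × (1+r) for PMT.
Periodic rate r = 0.065/12 per month; n is counted in months.
With n = 300: PMT = 200,000 / ([(1 − (1+r)^−n)/r] × (1+r)) = €1,343.14

€1,343.14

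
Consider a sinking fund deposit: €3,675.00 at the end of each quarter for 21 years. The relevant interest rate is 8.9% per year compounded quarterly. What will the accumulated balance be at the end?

This is an ordinary annuity: 84 deposits of €3,675.00 at the end of each quarter.
Periodic rate r = 0.089/4 per quarter; n is counted in quarters.
FV = PMT × [((1+r)^n − 1)/r] = 3,675 × [(1+r)^84 − 1] / r = €883,710.35

€883,710.35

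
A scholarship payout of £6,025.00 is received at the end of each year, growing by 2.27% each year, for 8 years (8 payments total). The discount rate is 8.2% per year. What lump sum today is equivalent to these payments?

Periodic rate r = 0.082 per year.
Growing ordinary annuity: PV = PMT₁ × [1 − ((1+g)/(1+r))^n] / (r − g) = 6,025 × [1 − ((1+0.0227)/(1+r))^8] / (r − 0.0227) = £36,877.28.

£36,877.28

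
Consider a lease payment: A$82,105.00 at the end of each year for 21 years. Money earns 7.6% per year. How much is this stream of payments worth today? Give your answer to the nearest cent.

A$848,323.43

This is an ordinary annuity: 21 payments of A$82,105.00 at the end of each year.
Periodic rate r = 0.076 per year.
PV = PMT × [(1 − (1+r)^−n)/r] = 82,105 × [1 − (1+r)^−21] / r = A$848,323.43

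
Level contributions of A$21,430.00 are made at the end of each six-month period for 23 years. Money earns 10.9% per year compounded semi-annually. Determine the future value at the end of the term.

A$4,122,940.84

This is an ordinary annuity: 46 deposits of A$21,430.00 at the end of each six-month period.
Periodic rate r = 0.109/2 per half-year; n is counted in half-years.
FV = PMT × [((1+r)^n − 1)/r] = 21,430 × [(1+r)^46 − 1] / r = A$4,122,940.84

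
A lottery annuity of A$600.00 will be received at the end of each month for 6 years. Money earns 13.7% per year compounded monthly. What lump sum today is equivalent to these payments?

This is an ordinary annuity: 72 payments of A$600.00 at the end of each month.
Periodic rate r = 0.137/12 per month; n is counted in months.
PV = PMT × [(1 − (1+r)^−n)/r] = 600 × [1 − (1+r)^−72] / r = A$29,346.39

A$29,346.39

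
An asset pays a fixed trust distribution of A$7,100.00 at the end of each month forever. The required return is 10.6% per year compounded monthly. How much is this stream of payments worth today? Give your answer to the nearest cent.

A$803,773.58

Periodic rate r = 0.106/12 per month.
Level perpetuity: PV = PMT / r = 7,100 / (0.106/12) = A$803,773.58.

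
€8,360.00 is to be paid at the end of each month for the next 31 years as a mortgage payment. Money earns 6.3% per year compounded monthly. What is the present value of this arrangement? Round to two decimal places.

€1,365,348.18

This is an ordinary annuity: 372 payments of €8,360.00 at the end of each month.
Periodic rate r = 0.063/12 per month; n is counted in months.
PV = PMT × [(1 − (1+r)^−n)/r] = 8,360 × [1 − (1+r)^−372] / r = €1,365,348.18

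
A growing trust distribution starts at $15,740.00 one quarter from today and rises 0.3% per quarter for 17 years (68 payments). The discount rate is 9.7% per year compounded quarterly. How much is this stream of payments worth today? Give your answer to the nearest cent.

$562,671.82

Periodic rate r = 0.097/4 per quarter; n is counted in quarters.
Growing ordinary annuity: PV = PMT₁ × [1 − ((1+g)/(1+r))^n] / (r − g) = 15,740 × [1 − ((1+0.003)/(1+r))^68] / (r − 0.003) = $562,671.82.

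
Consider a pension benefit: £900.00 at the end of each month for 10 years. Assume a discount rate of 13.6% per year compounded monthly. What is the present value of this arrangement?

£58,873.38

This is an ordinary annuity: 120 payments of £900.00 at the end of each month.
Periodic rate r = 0.136/12 per month; n is counted in months.
PV = PMT × [(1 − (1+r)^−n)/r] = 900 × [1 − (1+r)^−120] / r = £58,873.38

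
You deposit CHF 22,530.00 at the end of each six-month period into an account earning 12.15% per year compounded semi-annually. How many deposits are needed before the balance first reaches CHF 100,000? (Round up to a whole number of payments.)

Periodic rate r = 0.1215/2 per half-year; n is counted in half-years.
Ordinary annuity FV: 100,000 = 22,530 × [((1+r)^n − 1)/r].
(1+r)^n = 1 + 100,000 × r / 22,530, so n = ln(1 + 100,000·r/22,530) / ln(1+r) = 4.05.
Round up to a whole number of payments: n = 5.

5 payments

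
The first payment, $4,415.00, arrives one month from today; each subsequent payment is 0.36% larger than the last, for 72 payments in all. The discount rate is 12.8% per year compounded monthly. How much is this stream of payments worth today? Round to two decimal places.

Periodic rate r = 0.128/12 per month; n is counted in months.
Growing ordinary annuity: PV = PMT₁ × [1 − ((1+g)/(1+r))^n] / (r − g) = 4,415 × [1 − ((1+0.0036)/(1+r))^72] / (r − 0.0036) = $247,790.28.

$247,790.28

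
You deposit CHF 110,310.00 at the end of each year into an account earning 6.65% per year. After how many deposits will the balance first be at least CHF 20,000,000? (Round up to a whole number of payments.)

Periodic rate r = 0.0665 per year.
Ordinary annuity FV: 20,000,000 = 110,310 × [((1+r)^n − 1)/r].
(1+r)^n = 1 + 20,000,000 × r / 110,310, so n = ln(1 + 20,000,000·r/110,310) / ln(1+r) = 39.91.
Round up to a whole number of payments: n = 40.

40 payments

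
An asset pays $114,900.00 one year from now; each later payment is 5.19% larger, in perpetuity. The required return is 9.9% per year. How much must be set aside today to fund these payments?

Periodic rate r = 0.099 per year.
Growing perpetuity (Gordon): PV = PMT₁ / (r − g) = 114,900 / (r − 0.0519) = $2,439,490.45.

$2,439,490.45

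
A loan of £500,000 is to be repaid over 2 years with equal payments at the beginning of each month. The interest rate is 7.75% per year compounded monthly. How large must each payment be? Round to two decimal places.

£22,411.93

Level annuity due; solve PV = PMT × [(1 − (1+r)^−n)/r] × (1+r) for PMT.
Periodic rate r = 0.0775/12 per month; n is counted in months.
With n = 24: PMT = 500,000 / ([(1 − (1+r)^−n)/r] × (1+r)) = £22,411.93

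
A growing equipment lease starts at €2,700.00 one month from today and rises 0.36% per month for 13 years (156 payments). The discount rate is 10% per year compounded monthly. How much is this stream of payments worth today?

Periodic rate r = 0.1/12 per month; n is counted in months.
Growing ordinary annuity: PV = PMT₁ × [1 − ((1+g)/(1+r))^n] / (r − g) = 2,700 × [1 − ((1+0.0036)/(1+r))^156] / (r − 0.0036) = €296,634.10.

€296,634.10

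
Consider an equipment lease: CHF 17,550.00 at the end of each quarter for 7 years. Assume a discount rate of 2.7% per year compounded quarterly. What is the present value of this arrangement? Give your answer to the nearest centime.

This is an ordinary annuity: 28 payments of CHF 17,550.00 at the end of each quarter.
Periodic rate r = 0.027/4 per quarter; n is counted in quarters.
PV = PMT × [(1 − (1+r)^−n)/r] = 17,550 × [1 − (1+r)^−28] / r = CHF 446,387.93

CHF 446,387.93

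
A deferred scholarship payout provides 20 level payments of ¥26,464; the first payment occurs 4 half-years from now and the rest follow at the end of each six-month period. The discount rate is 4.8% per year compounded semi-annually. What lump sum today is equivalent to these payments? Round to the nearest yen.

Ordinary annuity of 20 payments, first payment at period 4.
Periodic rate r = 0.048/2 per half-year; n is counted in half-years.
The ordinary-annuity PV formula values the stream one period before the first payment (period 3); discount that back 3 periods:
PV₀ = 26,464 × [1 − (1+r)^−20] / r × (1+r)^−3 = ¥387,873

¥387,873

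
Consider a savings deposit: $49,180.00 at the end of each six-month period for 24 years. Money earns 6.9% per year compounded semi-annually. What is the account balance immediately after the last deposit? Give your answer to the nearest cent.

$5,836,107.25

This is an ordinary annuity: 48 deposits of $49,180.00 at the end of each six-month period.
Periodic rate r = 0.069/2 per half-year; n is counted in half-years.
FV = PMT × [((1+r)^n − 1)/r] = 49,180 × [(1+r)^48 − 1] / r = $5,836,107.25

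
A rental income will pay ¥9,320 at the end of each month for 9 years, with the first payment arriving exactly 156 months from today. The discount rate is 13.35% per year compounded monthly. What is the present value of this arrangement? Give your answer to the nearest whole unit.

¥105,137

Ordinary annuity of 108 payments, first payment at period 156.
Periodic rate r = 0.1335/12 per month; n is counted in months.
The ordinary-annuity PV formula values the stream one period before the first payment (period 155); discount that back 155 periods:
PV₀ = 9,320 × [1 − (1+r)^−108] / r × (1+r)^−155 = ¥105,137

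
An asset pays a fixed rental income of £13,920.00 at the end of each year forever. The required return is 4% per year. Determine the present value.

£348,000.00

Periodic rate r = 0.04 per year.
Level perpetuity: PV = PMT / r = 13,920 / (0.04) = £348,000.00.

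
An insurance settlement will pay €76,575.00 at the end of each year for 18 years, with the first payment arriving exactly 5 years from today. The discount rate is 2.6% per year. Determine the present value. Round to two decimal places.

Ordinary annuity of 18 payments, first payment at period 5.
Periodic rate r = 0.026 per year.
The ordinary-annuity PV formula values the stream one period before the first payment (period 4); discount that back 4 periods:
PV₀ = 76,575 × [1 − (1+r)^−18] / r × (1+r)^−4 = €983,363.52

€983,363.52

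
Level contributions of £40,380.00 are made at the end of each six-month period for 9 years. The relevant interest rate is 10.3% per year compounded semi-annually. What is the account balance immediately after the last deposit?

This is an ordinary annuity: 18 deposits of £40,380.00 at the end of each six-month period.
Periodic rate r = 0.103/2 per half-year; n is counted in half-years.
FV = PMT × [((1+r)^n − 1)/r] = 40,380 × [(1+r)^18 − 1] / r = £1,152,014.69

£1,152,014.69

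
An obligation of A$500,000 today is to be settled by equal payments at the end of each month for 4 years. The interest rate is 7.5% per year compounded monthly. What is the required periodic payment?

A$12,089.45

Level ordinary annuity; solve PV = PMT × [(1 − (1+r)^−n)/r] for PMT.
Periodic rate r = 0.075/12 per month; n is counted in months.
With n = 48: PMT = 500,000 / ([(1 − (1+r)^−n)/r]) = A$12,089.45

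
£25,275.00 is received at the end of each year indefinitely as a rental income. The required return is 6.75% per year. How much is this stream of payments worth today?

£374,444.44

Periodic rate r = 0.0675 per year.
Level perpetuity: PV = PMT / r = 25,275 / (0.0675) = £374,444.44.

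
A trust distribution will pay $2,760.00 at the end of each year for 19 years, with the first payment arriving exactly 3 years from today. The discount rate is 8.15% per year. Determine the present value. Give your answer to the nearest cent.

$22,419.09

Ordinary annuity of 19 payments, first payment at period 3.
Periodic rate r = 0.0815 per year.
The ordinary-annuity PV formula values the stream one period before the first payment (period 2); discount that back 2 periods:
PV₀ = 2,760 × [1 − (1+r)^−19] / r × (1+r)^−2 = $22,419.09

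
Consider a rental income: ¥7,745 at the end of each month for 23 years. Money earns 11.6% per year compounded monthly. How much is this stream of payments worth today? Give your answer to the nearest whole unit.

¥744,894

This is an ordinary annuity: 276 payments of ¥7,745 at the end of each month.
Periodic rate r = 0.116/12 per month; n is counted in months.
PV = PMT × [(1 − (1+r)^−n)/r] = 7,745 × [1 − (1+r)^−276] / r = ¥744,894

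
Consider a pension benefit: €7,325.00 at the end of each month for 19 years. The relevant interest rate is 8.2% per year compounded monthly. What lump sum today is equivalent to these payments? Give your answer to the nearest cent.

€845,045.44

This is an ordinary annuity: 228 payments of €7,325.00 at the end of each month.
Periodic rate r = 0.082/12 per month; n is counted in months.
PV = PMT × [(1 − (1+r)^−n)/r] = 7,325 × [1 − (1+r)^−228] / r = €845,045.44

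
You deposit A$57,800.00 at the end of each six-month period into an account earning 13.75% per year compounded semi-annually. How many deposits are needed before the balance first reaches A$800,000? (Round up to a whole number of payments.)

11 payments

Periodic rate r = 0.1375/2 per half-year; n is counted in half-years.
Ordinary annuity FV: 800,000 = 57,800 × [((1+r)^n − 1)/r].
(1+r)^n = 1 + 800,000 × r / 57,800, so n = ln(1 + 800,000·r/57,800) / ln(1+r) = 10.06.
Round up to a whole number of payments: n = 11.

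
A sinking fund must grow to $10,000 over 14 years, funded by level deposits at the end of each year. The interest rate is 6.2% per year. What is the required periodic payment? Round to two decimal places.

$469.21

Level ordinary annuity; solve FV = PMT × [((1+r)^n − 1)/r] for PMT.
Periodic rate r = 0.062 per year.
With n = 14: PMT = 10,000 / ([((1+r)^n − 1)/r]) = $469.21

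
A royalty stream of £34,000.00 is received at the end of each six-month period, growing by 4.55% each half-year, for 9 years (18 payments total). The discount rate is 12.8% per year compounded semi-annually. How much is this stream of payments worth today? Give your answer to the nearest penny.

£497,573.22

Periodic rate r = 0.128/2 per half-year; n is counted in half-years.
Growing ordinary annuity: PV = PMT₁ × [1 − ((1+g)/(1+r))^n] / (r − g) = 34,000 × [1 − ((1+0.0455)/(1+r))^18] / (r − 0.0455) = £497,573.22.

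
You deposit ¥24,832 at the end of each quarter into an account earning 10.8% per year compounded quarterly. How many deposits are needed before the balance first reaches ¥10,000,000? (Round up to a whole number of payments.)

93 payments

Periodic rate r = 0.108/4 per quarter; n is counted in quarters.
Ordinary annuity FV: 10,000,000 = 24,832 × [((1+r)^n − 1)/r].
(1+r)^n = 1 + 10,000,000 × r / 24,832, so n = ln(1 + 10,000,000·r/24,832) / ln(1+r) = 92.87.
Round up to a whole number of payments: n = 93.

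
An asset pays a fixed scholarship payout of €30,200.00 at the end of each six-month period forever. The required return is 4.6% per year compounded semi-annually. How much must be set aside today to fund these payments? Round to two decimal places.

Periodic rate r = 0.046/2 per half-year.
Level perpetuity: PV = PMT / r = 30,200 / (0.046/2) = €1,313,043.48.

€1,313,043.48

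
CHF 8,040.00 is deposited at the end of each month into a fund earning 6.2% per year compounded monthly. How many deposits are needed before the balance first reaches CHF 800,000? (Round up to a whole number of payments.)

Periodic rate r = 0.062/12 per month; n is counted in months.
Ordinary annuity FV: 800,000 = 8,040 × [((1+r)^n − 1)/r].
(1+r)^n = 1 + 800,000 × r / 8,040, so n = ln(1 + 800,000·r/8,040) / ln(1+r) = 80.49.
Round up to a whole number of payments: n = 81.

81 payments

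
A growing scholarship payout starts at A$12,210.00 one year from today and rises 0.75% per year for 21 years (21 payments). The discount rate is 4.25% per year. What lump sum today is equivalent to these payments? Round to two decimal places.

Periodic rate r = 0.0425 per year.
Growing ordinary annuity: PV = PMT₁ × [1 − ((1+g)/(1+r))^n] / (r − g) = 12,210 × [1 − ((1+0.0075)/(1+r))^21] / (r − 0.0075) = A$178,564.28.

A$178,564.28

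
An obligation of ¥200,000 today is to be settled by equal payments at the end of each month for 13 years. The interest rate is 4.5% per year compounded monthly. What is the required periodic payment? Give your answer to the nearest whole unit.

Level ordinary annuity; solve PV = PMT × [(1 − (1+r)^−n)/r] for PMT.
Periodic rate r = 0.045/12 per month; n is counted in months.
With n = 156: PMT = 200,000 / ([(1 − (1+r)^−n)/r]) = ¥1,696

¥1,696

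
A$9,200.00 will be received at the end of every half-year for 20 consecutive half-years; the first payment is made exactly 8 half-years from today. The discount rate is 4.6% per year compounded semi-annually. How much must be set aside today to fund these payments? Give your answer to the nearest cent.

A$124,658.31

Ordinary annuity of 20 payments, first payment at period 8.
Periodic rate r = 0.046/2 per half-year; n is counted in half-years.
The ordinary-annuity PV formula values the stream one period before the first payment (period 7); discount that back 7 periods:
PV₀ = 9,200 × [1 − (1+r)^−20] / r × (1+r)^−7 = A$124,658.31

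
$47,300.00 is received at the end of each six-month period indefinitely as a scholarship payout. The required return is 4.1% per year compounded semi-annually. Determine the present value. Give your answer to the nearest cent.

Periodic rate r = 0.041/2 per half-year.
Level perpetuity: PV = PMT / r = 47,300 / (0.041/2) = $2,307,317.07.

$2,307,317.07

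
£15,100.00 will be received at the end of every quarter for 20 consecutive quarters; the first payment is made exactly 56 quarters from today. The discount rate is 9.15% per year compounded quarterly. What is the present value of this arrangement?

£69,233.47

Ordinary annuity of 20 payments, first payment at period 56.
Periodic rate r = 0.0915/4 per quarter; n is counted in quarters.
The ordinary-annuity PV formula values the stream one period before the first payment (period 55); discount that back 55 periods:
PV₀ = 15,100 × [1 − (1+r)^−20] / r × (1+r)^−55 = £69,233.47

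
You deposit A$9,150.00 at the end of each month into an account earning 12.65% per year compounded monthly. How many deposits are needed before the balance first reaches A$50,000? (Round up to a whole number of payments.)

Periodic rate r = 0.1265/12 per month; n is counted in months.
Ordinary annuity FV: 50,000 = 9,150 × [((1+r)^n − 1)/r].
(1+r)^n = 1 + 50,000 × r / 9,150, so n = ln(1 + 50,000·r/9,150) / ln(1+r) = 5.34.
Round up to a whole number of payments: n = 6.

6 payments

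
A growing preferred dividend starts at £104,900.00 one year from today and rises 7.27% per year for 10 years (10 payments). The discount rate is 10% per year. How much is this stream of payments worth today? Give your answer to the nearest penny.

Periodic rate r = 0.1 per year.
Growing ordinary annuity: PV = PMT₁ × [1 − ((1+g)/(1+r))^n] / (r − g) = 104,900 × [1 − ((1+0.0727)/(1+r))^10] / (r − 0.0727) = £853,883.94.

£853,883.94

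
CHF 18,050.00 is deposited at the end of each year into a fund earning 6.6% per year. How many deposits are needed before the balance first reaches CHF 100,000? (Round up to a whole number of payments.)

5 payments

Periodic rate r = 0.066 per year.
Ordinary annuity FV: 100,000 = 18,050 × [((1+r)^n − 1)/r].
(1+r)^n = 1 + 100,000 × r / 18,050, so n = ln(1 + 100,000·r/18,050) / ln(1+r) = 4.88.
Round up to a whole number of payments: n = 5.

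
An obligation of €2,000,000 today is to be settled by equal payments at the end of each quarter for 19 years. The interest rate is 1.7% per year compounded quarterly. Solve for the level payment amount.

Level ordinary annuity; solve PV = PMT × [(1 − (1+r)^−n)/r] for PMT.
Periodic rate r = 0.017/4 per quarter; n is counted in quarters.
With n = 76: PMT = 2,000,000 / ([(1 − (1+r)^−n)/r]) = €30,849.58

€30,849.58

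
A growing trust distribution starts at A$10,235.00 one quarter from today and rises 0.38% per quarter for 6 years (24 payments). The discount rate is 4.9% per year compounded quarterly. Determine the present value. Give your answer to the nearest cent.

Periodic rate r = 0.049/4 per quarter; n is counted in quarters.
Growing ordinary annuity: PV = PMT₁ × [1 − ((1+g)/(1+r))^n] / (r − g) = 10,235 × [1 − ((1+0.0038)/(1+r))^24] / (r − 0.0038) = A$220,737.13.

A$220,737.13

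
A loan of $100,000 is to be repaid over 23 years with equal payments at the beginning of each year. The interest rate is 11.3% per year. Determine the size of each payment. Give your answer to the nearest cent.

Level annuity due; solve PV = PMT × [(1 − (1+r)^−n)/r] × (1+r) for PMT.
Periodic rate r = 0.113 per year.
With n = 23: PMT = 100,000 / ([(1 − (1+r)^−n)/r] × (1+r)) = $11,098.73

$11,098.73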